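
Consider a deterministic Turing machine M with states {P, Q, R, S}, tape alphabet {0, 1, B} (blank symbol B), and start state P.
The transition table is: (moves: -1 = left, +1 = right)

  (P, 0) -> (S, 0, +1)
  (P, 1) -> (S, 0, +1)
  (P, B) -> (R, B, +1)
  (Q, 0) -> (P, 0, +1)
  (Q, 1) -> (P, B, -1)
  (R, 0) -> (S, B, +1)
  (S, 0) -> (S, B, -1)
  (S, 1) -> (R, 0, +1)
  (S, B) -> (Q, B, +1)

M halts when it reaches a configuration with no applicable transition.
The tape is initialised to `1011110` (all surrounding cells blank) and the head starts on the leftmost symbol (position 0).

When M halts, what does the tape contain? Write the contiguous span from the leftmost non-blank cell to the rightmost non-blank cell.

11110

P | B[1]011110   read 1 → write 0, move +1, go to S
S | B0[0]11110   read 0 → write B, move -1, go to S
S | B[0]B11110   read 0 → write B, move -1, go to S
S | [B]BB11110   read B → write B, move +1, go to Q
Q | B[B]B11110
The non-blank tape span at halt is 11110.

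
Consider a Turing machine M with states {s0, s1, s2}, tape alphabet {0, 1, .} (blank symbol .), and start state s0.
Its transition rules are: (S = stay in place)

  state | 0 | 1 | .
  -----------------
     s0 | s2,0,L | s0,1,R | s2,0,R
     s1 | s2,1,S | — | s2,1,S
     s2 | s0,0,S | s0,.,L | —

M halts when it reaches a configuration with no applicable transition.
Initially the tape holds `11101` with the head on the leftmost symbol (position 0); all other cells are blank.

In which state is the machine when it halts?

s0 | .[1]1101   read 1 → write 1, move R, go to s0
s0 | .1[1]101   read 1 → write 1, move R, go to s0
s0 | .11[1]01   read 1 → write 1, move R, go to s0
s0 | .111[0]1   read 0 → write 0, move L, go to s2
s2 | .11[1]01   read 1 → write ., move L, go to s0
s0 | .1[1].01   read 1 → write 1, move R, go to s0
s0 | .11[.]01   read . → write 0, move R, go to s2
s2 | .110[0]1   read 0 → write 0, move S, go to s0
s0 | .110[0]1   read 0 → write 0, move L, go to s2
s2 | .11[0]01   read 0 → write 0, move S, go to s0
s0 | .11[0]01   read 0 → write 0, move L, go to s2
s2 | .1[1]001   read 1 → write ., move L, go to s0
s0 | .[1].001   read 1 → write 1, move R, go to s0
s0 | .1[.]001   read . → write 0, move R, go to s2
s2 | .10[0]01   read 0 → write 0, move S, go to s0
s0 | .10[0]01   read 0 → write 0, move L, go to s2
s2 | .1[0]001   read 0 → write 0, move S, go to s0
s0 | .1[0]001   read 0 → write 0, move L, go to s2
s2 | .[1]0001   read 1 → write ., move L, go to s0
s0 | [.].0001   read . → write 0, move R, go to s2
s2 | 0[.]0001
No transition is defined for (s2, .); M halts in state s2.

s2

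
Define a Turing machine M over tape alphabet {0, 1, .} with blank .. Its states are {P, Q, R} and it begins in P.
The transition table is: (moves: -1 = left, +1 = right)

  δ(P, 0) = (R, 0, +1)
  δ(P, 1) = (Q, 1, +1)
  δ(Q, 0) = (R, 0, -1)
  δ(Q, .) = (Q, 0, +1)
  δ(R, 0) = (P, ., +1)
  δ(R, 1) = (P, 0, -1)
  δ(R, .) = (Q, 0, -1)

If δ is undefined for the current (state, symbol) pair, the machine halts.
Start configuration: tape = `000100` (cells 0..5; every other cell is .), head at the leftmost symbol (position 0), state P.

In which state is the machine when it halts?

P | [0]00100.   read 0 → write 0, move +1, go to R
R | 0[0]0100.   read 0 → write ., move +1, go to P
P | 0.[0]100.   read 0 → write 0, move +1, go to R
R | 0.0[1]00.   read 1 → write 0, move -1, go to P
P | 0.[0]000.   read 0 → write 0, move +1, go to R
R | 0.0[0]00.   read 0 → write ., move +1, go to P
P | 0.0.[0]0.   read 0 → write 0, move +1, go to R
R | 0.0.0[0].   read 0 → write ., move +1, go to P
P | 0.0.0.[.]
No transition is defined for (P, .); M halts in state P.

P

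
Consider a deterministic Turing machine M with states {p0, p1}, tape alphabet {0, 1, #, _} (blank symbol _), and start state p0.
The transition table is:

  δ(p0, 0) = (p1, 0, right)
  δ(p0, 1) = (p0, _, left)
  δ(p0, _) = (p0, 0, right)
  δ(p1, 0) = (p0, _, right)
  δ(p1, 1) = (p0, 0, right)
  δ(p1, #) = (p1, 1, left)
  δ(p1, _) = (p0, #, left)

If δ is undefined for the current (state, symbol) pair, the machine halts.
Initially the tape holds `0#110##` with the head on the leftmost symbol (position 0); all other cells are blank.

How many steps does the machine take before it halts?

30

p0 | [0]#110##   read 0 → write 0, move right, go to p1
p1 | 0[#]110##   read # → write 1, move left, go to p1
p1 | [0]1110##   read 0 → write _, move right, go to p0
p0 | _[1]110##   read 1 → write _, move left, go to p0
p0 | [_]_110##   read _ → write 0, move right, go to p0
p0 | 0[_]110##   read _ → write 0, move right, go to p0
p0 | 00[1]10##   read 1 → write _, move left, go to p0
p0 | 0[0]_10##   read 0 → write 0, move right, go to p1
p1 | 00[_]10##   read _ → write #, move left, go to p0
p0 | 0[0]#10##   read 0 → write 0, move right, go to p1
p1 | 00[#]10##   read # → write 1, move left, go to p1
p1 | 0[0]110##   read 0 → write _, move right, go to p0
p0 | 0_[1]10##   read 1 → write _, move left, go to p0
p0 | 0[_]_10##   read _ → write 0, move right, go to p0
p0 | 00[_]10##   read _ → write 0, move right, go to p0
p0 | 000[1]0##   read 1 → write _, move left, go to p0
p0 | 00[0]_0##   read 0 → write 0, move right, go to p1
p1 | 000[_]0##   read _ → write #, move left, go to p0
p0 | 00[0]#0##   read 0 → write 0, move right, go to p1
p1 | 000[#]0##   read # → write 1, move left, go to p1
p1 | 00[0]10##   read 0 → write _, move right, go to p0
p0 | 00_[1]0##   read 1 → write _, move left, go to p0
p0 | 00[_]_0##   read _ → write 0, move right, go to p0
p0 | 000[_]0##   read _ → write 0, move right, go to p0
p0 | 0000[0]##   read 0 → write 0, move right, go to p1
p1 | 00000[#]#   read # → write 1, move left, go to p1
p1 | 0000[0]1#   read 0 → write _, move right, go to p0
p0 | 0000_[1]#   read 1 → write _, move left, go to p0
p0 | 0000[_]_#   read _ → write 0, move right, go to p0
p0 | 00000[_]#   read _ → write 0, move right, go to p0
p0 | 000000[#]
M halts after 30 transitions.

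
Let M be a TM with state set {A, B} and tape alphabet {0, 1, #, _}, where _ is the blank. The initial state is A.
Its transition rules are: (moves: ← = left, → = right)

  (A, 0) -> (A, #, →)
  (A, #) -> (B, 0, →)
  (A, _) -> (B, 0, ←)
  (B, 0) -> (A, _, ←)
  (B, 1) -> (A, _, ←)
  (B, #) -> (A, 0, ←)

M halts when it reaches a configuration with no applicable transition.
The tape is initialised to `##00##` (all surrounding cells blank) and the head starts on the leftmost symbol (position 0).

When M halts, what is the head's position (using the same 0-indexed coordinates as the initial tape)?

state=A head=0 tape=__[#]#00##_   (A,#)→(B,0,→)
state=B head=1 tape=__0[#]00##_   (B,#)→(A,0,←)
state=A head=0 tape=__[0]000##_   (A,0)→(A,#,→)
state=A head=1 tape=__#[0]00##_   (A,0)→(A,#,→)
state=A head=2 tape=__##[0]0##_   (A,0)→(A,#,→)
state=A head=3 tape=__###[0]##_   (A,0)→(A,#,→)
state=A head=4 tape=__####[#]#_   (A,#)→(B,0,→)
state=B head=5 tape=__####0[#]_   (B,#)→(A,0,←)
state=A head=4 tape=__####[0]0_   (A,0)→(A,#,→)
state=A head=5 tape=__#####[0]_   (A,0)→(A,#,→)
state=A head=6 tape=__######[_]   (A,_)→(B,0,←)
state=B head=5 tape=__#####[#]0   (B,#)→(A,0,←)
state=A head=4 tape=__####[#]00   (A,#)→(B,0,→)
state=B head=5 tape=__####0[0]0   (B,0)→(A,_,←)
state=A head=4 tape=__####[0]_0   (A,0)→(A,#,→)
state=A head=5 tape=__#####[_]0   (A,_)→(B,0,←)
state=B head=4 tape=__####[#]00   (B,#)→(A,0,←)
state=A head=3 tape=__###[#]000   (A,#)→(B,0,→)
state=B head=4 tape=__###0[0]00   (B,0)→(A,_,←)
state=A head=3 tape=__###[0]_00   (A,0)→(A,#,→)
state=A head=4 tape=__####[_]00   (A,_)→(B,0,←)
state=B head=3 tape=__###[#]000   (B,#)→(A,0,←)
state=A head=2 tape=__##[#]0000   (A,#)→(B,0,→)
state=B head=3 tape=__##0[0]000   (B,0)→(A,_,←)
state=A head=2 tape=__##[0]_000   (A,0)→(A,#,→)
state=A head=3 tape=__###[_]000   (A,_)→(B,0,←)
state=B head=2 tape=__##[#]0000   (B,#)→(A,0,←)
state=A head=1 tape=__#[#]00000   (A,#)→(B,0,→)
state=B head=2 tape=__#0[0]0000   (B,0)→(A,_,←)
state=A head=1 tape=__#[0]_0000   (A,0)→(A,#,→)
state=A head=2 tape=__##[_]0000   (A,_)→(B,0,←)
state=B head=1 tape=__#[#]00000   (B,#)→(A,0,←)
state=A head=0 tape=__[#]000000   (A,#)→(B,0,→)
state=B head=1 tape=__0[0]00000   (B,0)→(A,_,←)
state=A head=0 tape=__[0]_00000   (A,0)→(A,#,→)
state=A head=1 tape=__#[_]00000   (A,_)→(B,0,←)
state=B head=0 tape=__[#]000000   (B,#)→(A,0,←)
state=A head=-1 tape=_[_]0000000   (A,_)→(B,0,←)
state=B head=-2 tape=[_]00000000
At halt the head is at cell -2.

-2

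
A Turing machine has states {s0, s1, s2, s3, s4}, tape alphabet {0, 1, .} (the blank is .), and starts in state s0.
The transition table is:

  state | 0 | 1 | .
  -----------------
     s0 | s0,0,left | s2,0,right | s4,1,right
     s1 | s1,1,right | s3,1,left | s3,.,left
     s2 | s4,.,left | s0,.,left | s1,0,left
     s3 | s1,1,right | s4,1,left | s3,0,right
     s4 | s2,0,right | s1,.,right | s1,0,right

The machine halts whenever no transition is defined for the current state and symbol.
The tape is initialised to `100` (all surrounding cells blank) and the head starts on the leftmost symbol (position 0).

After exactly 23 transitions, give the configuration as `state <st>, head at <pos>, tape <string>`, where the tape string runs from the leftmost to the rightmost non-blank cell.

s0 | [1]00.   read 1 → write 0, move right, go to s2
s2 | 0[0]0.   read 0 → write ., move left, go to s4
s4 | [0].0.   read 0 → write 0, move right, go to s2
s2 | 0[.]0.   read . → write 0, move left, go to s1
s1 | [0]00.   read 0 → write 1, move right, go to s1
s1 | 1[0]0.   read 0 → write 1, move right, go to s1
s1 | 11[0].   read 0 → write 1, move right, go to s1
s1 | 111[.]   read . → write ., move left, go to s3
s3 | 11[1].   read 1 → write 1, move left, go to s4
s4 | 1[1]1.   read 1 → write ., move right, go to s1
s1 | 1.[1].   read 1 → write 1, move left, go to s3
s3 | 1[.]1.   read . → write 0, move right, go to s3
s3 | 10[1].   read 1 → write 1, move left, go to s4
s4 | 1[0]1.   read 0 → write 0, move right, go to s2
s2 | 10[1].   read 1 → write ., move left, go to s0
s0 | 1[0]..   read 0 → write 0, move left, go to s0
s0 | [1]0..   read 1 → write 0, move right, go to s2
s2 | 0[0]..   read 0 → write ., move left, go to s4
s4 | [0]...   read 0 → write 0, move right, go to s2
s2 | 0[.]..   read . → write 0, move left, go to s1
s1 | [0]0..   read 0 → write 1, move right, go to s1
s1 | 1[0]..   read 0 → write 1, move right, go to s1
s1 | 11[.].   read . → write ., move left, go to s3
s3 | 1[1]..
After 23 steps: state s3, head at 1, tape 11.

state s3, head at 1, tape 11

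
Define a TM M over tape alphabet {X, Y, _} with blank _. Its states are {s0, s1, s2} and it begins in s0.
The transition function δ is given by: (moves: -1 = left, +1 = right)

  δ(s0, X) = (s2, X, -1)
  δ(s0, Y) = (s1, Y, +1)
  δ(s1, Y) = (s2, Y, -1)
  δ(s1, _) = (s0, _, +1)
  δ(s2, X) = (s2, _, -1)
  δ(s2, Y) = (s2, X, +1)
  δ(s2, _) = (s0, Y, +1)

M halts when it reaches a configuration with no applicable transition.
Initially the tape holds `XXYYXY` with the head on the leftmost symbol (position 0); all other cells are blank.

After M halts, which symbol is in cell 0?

s0 | __[X]XYYXY   read X → write X, move -1, go to s2
s2 | _[_]XXYYXY   read _ → write Y, move +1, go to s0
s0 | _Y[X]XYYXY   read X → write X, move -1, go to s2
s2 | _[Y]XXYYXY   read Y → write X, move +1, go to s2
s2 | _X[X]XYYXY   read X → write _, move -1, go to s2
s2 | _[X]_XYYXY   read X → write _, move -1, go to s2
s2 | [_]__XYYXY   read _ → write Y, move +1, go to s0
s0 | Y[_]_XYYXY
Cell 0 holds _ when M halts.

_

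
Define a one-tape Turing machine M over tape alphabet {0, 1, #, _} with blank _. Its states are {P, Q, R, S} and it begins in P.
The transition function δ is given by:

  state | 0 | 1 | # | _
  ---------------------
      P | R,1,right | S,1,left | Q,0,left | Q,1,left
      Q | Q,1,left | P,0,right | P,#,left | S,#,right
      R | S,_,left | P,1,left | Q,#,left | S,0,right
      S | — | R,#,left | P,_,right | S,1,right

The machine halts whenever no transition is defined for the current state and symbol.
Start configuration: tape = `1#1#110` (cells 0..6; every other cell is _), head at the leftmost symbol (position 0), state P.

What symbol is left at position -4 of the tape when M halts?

#

P | ____[1]#1#110   read 1 → write 1, move left, go to S
S | ___[_]1#1#110   read _ → write 1, move right, go to S
S | ___1[1]#1#110   read 1 → write #, move left, go to R
R | ___[1]##1#110   read 1 → write 1, move left, go to P
P | __[_]1##1#110   read _ → write 1, move left, go to Q
Q | _[_]11##1#110   read _ → write #, move right, go to S
S | _#[1]1##1#110   read 1 → write #, move left, go to R
R | _[#]#1##1#110   read # → write #, move left, go to Q
Q | [_]##1##1#110   read _ → write #, move right, go to S
S | #[#]#1##1#110   read # → write _, move right, go to P
P | #_[#]1##1#110   read # → write 0, move left, go to Q
Q | #[_]01##1#110   read _ → write #, move right, go to S
S | ##[0]1##1#110
Cell -4 holds # when M halts.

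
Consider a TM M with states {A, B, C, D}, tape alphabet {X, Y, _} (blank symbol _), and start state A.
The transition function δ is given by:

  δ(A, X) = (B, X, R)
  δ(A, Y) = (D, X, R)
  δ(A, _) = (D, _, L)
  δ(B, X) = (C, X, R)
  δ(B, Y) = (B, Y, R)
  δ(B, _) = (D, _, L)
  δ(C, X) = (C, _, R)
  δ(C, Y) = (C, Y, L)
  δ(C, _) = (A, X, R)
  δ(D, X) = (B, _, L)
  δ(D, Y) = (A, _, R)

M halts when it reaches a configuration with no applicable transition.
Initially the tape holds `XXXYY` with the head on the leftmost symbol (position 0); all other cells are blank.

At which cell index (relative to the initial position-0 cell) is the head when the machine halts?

4

state=A head=0 tape=[X]XXYY_   (A,X)→(B,X,R)
state=B head=1 tape=X[X]XYY_   (B,X)→(C,X,R)
state=C head=2 tape=XX[X]YY_   (C,X)→(C,_,R)
state=C head=3 tape=XX_[Y]Y_   (C,Y)→(C,Y,L)
state=C head=2 tape=XX[_]YY_   (C,_)→(A,X,R)
state=A head=3 tape=XXX[Y]Y_   (A,Y)→(D,X,R)
state=D head=4 tape=XXXX[Y]_   (D,Y)→(A,_,R)
state=A head=5 tape=XXXX_[_]   (A,_)→(D,_,L)
state=D head=4 tape=XXXX[_]_
At halt the head is at cell 4.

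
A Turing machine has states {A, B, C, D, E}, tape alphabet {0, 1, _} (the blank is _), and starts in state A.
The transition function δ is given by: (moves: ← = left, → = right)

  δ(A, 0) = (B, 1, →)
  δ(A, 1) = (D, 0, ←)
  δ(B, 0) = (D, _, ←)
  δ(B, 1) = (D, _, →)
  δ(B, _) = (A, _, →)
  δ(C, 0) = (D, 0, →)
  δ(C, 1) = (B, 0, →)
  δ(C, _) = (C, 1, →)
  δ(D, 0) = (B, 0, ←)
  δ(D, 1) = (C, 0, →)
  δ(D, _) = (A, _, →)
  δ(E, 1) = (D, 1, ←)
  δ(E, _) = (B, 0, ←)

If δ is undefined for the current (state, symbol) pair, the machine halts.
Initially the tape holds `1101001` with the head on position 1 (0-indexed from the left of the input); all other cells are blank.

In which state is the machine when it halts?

state=A head=1 tape=_1[1]01001__   (A,1)→(D,0,←)
state=D head=0 tape=_[1]001001__   (D,1)→(C,0,→)
state=C head=1 tape=_0[0]01001__   (C,0)→(D,0,→)
state=D head=2 tape=_00[0]1001__   (D,0)→(B,0,←)
state=B head=1 tape=_0[0]01001__   (B,0)→(D,_,←)
state=D head=0 tape=_[0]_01001__   (D,0)→(B,0,←)
state=B head=-1 tape=[_]0_01001__   (B,_)→(A,_,→)
state=A head=0 tape=_[0]_01001__   (A,0)→(B,1,→)
state=B head=1 tape=_1[_]01001__   (B,_)→(A,_,→)
state=A head=2 tape=_1_[0]1001__   (A,0)→(B,1,→)
state=B head=3 tape=_1_1[1]001__   (B,1)→(D,_,→)
state=D head=4 tape=_1_1_[0]01__   (D,0)→(B,0,←)
state=B head=3 tape=_1_1[_]001__   (B,_)→(A,_,→)
state=A head=4 tape=_1_1_[0]01__   (A,0)→(B,1,→)
state=B head=5 tape=_1_1_1[0]1__   (B,0)→(D,_,←)
state=D head=4 tape=_1_1_[1]_1__   (D,1)→(C,0,→)
state=C head=5 tape=_1_1_0[_]1__   (C,_)→(C,1,→)
state=C head=6 tape=_1_1_01[1]__   (C,1)→(B,0,→)
state=B head=7 tape=_1_1_010[_]_   (B,_)→(A,_,→)
state=A head=8 tape=_1_1_010_[_]
No transition is defined for (A, _); M halts in state A.

A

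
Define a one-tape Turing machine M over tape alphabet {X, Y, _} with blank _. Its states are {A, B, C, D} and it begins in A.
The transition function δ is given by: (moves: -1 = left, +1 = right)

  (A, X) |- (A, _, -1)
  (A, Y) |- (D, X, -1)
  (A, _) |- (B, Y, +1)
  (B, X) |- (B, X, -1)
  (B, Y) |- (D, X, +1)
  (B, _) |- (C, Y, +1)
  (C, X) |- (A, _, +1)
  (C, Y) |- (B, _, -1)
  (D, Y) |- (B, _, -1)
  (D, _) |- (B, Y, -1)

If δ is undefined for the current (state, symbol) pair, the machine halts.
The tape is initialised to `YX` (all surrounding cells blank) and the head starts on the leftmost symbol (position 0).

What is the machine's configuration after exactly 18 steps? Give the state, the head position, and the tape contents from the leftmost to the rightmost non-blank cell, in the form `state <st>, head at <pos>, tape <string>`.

state=A head=0 tape=____[Y]X   (A,Y)→(D,X,-1)
state=D head=-1 tape=___[_]XX   (D,_)→(B,Y,-1)
state=B head=-2 tape=__[_]YXX   (B,_)→(C,Y,+1)
state=C head=-1 tape=__Y[Y]XX   (C,Y)→(B,_,-1)
state=B head=-2 tape=__[Y]_XX   (B,Y)→(D,X,+1)
state=D head=-1 tape=__X[_]XX   (D,_)→(B,Y,-1)
state=B head=-2 tape=__[X]YXX   (B,X)→(B,X,-1)
state=B head=-3 tape=_[_]XYXX   (B,_)→(C,Y,+1)
state=C head=-2 tape=_Y[X]YXX   (C,X)→(A,_,+1)
state=A head=-1 tape=_Y_[Y]XX   (A,Y)→(D,X,-1)
state=D head=-2 tape=_Y[_]XXX   (D,_)→(B,Y,-1)
state=B head=-3 tape=_[Y]YXXX   (B,Y)→(D,X,+1)
state=D head=-2 tape=_X[Y]XXX   (D,Y)→(B,_,-1)
state=B head=-3 tape=_[X]_XXX   (B,X)→(B,X,-1)
state=B head=-4 tape=[_]X_XXX   (B,_)→(C,Y,+1)
state=C head=-3 tape=Y[X]_XXX   (C,X)→(A,_,+1)
state=A head=-2 tape=Y_[_]XXX   (A,_)→(B,Y,+1)
state=B head=-1 tape=Y_Y[X]XX   (B,X)→(B,X,-1)
state=B head=-2 tape=Y_[Y]XXX
After 18 steps: state B, head at -2, tape Y_YXXX.

state B, head at -2, tape Y_YXXX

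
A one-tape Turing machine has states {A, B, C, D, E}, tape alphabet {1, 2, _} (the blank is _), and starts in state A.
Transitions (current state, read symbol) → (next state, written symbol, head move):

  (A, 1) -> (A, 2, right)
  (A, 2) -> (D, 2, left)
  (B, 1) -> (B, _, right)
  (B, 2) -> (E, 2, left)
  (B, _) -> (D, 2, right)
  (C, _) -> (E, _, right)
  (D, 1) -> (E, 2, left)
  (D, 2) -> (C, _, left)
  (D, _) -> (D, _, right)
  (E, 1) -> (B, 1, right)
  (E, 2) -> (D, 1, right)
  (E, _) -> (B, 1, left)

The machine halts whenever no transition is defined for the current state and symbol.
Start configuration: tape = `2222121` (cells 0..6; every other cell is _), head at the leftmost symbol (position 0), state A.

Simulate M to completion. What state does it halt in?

C

state=A head=0 tape=_[2]222121   (A,2)→(D,2,left)
state=D head=-1 tape=[_]2222121   (D,_)→(D,_,right)
state=D head=0 tape=_[2]222121   (D,2)→(C,_,left)
state=C head=-1 tape=[_]_222121   (C,_)→(E,_,right)
state=E head=0 tape=_[_]222121   (E,_)→(B,1,left)
state=B head=-1 tape=[_]1222121   (B,_)→(D,2,right)
state=D head=0 tape=2[1]222121   (D,1)→(E,2,left)
state=E head=-1 tape=[2]2222121   (E,2)→(D,1,right)
state=D head=0 tape=1[2]222121   (D,2)→(C,_,left)
state=C head=-1 tape=[1]_222121
No transition is defined for (C, 1); M halts in state C.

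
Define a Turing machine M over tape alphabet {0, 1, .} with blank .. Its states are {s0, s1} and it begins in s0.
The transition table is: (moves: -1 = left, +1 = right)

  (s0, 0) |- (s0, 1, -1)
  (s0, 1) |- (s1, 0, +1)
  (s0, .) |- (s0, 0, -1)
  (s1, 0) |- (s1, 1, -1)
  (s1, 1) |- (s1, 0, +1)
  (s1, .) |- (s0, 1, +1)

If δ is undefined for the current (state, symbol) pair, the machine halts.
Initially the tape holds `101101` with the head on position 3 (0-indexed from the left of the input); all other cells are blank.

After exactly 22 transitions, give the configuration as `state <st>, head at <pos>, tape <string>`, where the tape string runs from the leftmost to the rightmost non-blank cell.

s0 | 101[1]01..   read 1 → write 0, move +1, go to s1
s1 | 1010[0]1..   read 0 → write 1, move -1, go to s1
s1 | 101[0]11..   read 0 → write 1, move -1, go to s1
s1 | 10[1]111..   read 1 → write 0, move +1, go to s1
s1 | 100[1]11..   read 1 → write 0, move +1, go to s1
s1 | 1000[1]1..   read 1 → write 0, move +1, go to s1
s1 | 10000[1]..   read 1 → write 0, move +1, go to s1
s1 | 100000[.].   read . → write 1, move +1, go to s0
s0 | 1000001[.]   read . → write 0, move -1, go to s0
s0 | 100000[1]0   read 1 → write 0, move +1, go to s1
s1 | 1000000[0]   read 0 → write 1, move -1, go to s1
s1 | 100000[0]1   read 0 → write 1, move -1, go to s1
s1 | 10000[0]11   read 0 → write 1, move -1, go to s1
s1 | 1000[0]111   read 0 → write 1, move -1, go to s1
s1 | 100[0]1111   read 0 → write 1, move -1, go to s1
s1 | 10[0]11111   read 0 → write 1, move -1, go to s1
s1 | 1[0]111111   read 0 → write 1, move -1, go to s1
s1 | [1]1111111   read 1 → write 0, move +1, go to s1
s1 | 0[1]111111   read 1 → write 0, move +1, go to s1
s1 | 00[1]11111   read 1 → write 0, move +1, go to s1
s1 | 000[1]1111   read 1 → write 0, move +1, go to s1
s1 | 0000[1]111   read 1 → write 0, move +1, go to s1
s1 | 00000[1]11
After 22 steps: state s1, head at 5, tape 00000111.

state s1, head at 5, tape 00000111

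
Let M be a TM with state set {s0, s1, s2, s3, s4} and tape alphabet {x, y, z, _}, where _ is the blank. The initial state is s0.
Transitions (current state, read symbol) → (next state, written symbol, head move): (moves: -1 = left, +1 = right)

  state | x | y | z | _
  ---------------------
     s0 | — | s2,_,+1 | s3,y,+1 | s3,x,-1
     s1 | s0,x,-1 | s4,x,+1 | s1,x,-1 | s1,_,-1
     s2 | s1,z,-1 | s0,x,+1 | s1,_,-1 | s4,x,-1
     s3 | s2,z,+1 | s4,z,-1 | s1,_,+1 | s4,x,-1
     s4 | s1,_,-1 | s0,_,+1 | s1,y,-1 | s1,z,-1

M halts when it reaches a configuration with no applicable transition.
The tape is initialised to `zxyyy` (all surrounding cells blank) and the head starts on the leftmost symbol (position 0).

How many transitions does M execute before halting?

s0 | [z]xyyy_   read z → write y, move +1, go to s3
s3 | y[x]yyy_   read x → write z, move +1, go to s2
s2 | yz[y]yy_   read y → write x, move +1, go to s0
s0 | yzx[y]y_   read y → write _, move +1, go to s2
s2 | yzx_[y]_   read y → write x, move +1, go to s0
s0 | yzx_x[_]   read _ → write x, move -1, go to s3
s3 | yzx_[x]x   read x → write z, move +1, go to s2
s2 | yzx_z[x]   read x → write z, move -1, go to s1
s1 | yzx_[z]z   read z → write x, move -1, go to s1
s1 | yzx[_]xz   read _ → write _, move -1, go to s1
s1 | yz[x]_xz   read x → write x, move -1, go to s0
s0 | y[z]x_xz   read z → write y, move +1, go to s3
s3 | yy[x]_xz   read x → write z, move +1, go to s2
s2 | yyz[_]xz   read _ → write x, move -1, go to s4
s4 | yy[z]xxz   read z → write y, move -1, go to s1
s1 | y[y]yxxz   read y → write x, move +1, go to s4
s4 | yx[y]xxz   read y → write _, move +1, go to s0
s0 | yx_[x]xz
M halts after 17 transitions.

17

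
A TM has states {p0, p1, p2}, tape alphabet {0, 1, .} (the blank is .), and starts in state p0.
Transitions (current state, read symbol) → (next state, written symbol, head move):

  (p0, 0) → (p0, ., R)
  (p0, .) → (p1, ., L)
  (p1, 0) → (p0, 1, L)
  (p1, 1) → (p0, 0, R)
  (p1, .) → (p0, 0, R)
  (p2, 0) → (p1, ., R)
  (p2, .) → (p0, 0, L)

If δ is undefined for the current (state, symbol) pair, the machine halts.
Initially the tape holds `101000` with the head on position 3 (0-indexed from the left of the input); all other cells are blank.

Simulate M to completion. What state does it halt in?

p0

state=p0 head=3 tape=101[0]00.   (p0,0)→(p0,.,R)
state=p0 head=4 tape=101.[0]0.   (p0,0)→(p0,.,R)
state=p0 head=5 tape=101..[0].   (p0,0)→(p0,.,R)
state=p0 head=6 tape=101...[.]   (p0,.)→(p1,.,L)
state=p1 head=5 tape=101..[.].   (p1,.)→(p0,0,R)
state=p0 head=6 tape=101..0[.]   (p0,.)→(p1,.,L)
state=p1 head=5 tape=101..[0].   (p1,0)→(p0,1,L)
state=p0 head=4 tape=101.[.]1.   (p0,.)→(p1,.,L)
state=p1 head=3 tape=101[.].1.   (p1,.)→(p0,0,R)
state=p0 head=4 tape=1010[.]1.   (p0,.)→(p1,.,L)
state=p1 head=3 tape=101[0].1.   (p1,0)→(p0,1,L)
state=p0 head=2 tape=10[1]1.1.
No transition is defined for (p0, 1); M halts in state p0.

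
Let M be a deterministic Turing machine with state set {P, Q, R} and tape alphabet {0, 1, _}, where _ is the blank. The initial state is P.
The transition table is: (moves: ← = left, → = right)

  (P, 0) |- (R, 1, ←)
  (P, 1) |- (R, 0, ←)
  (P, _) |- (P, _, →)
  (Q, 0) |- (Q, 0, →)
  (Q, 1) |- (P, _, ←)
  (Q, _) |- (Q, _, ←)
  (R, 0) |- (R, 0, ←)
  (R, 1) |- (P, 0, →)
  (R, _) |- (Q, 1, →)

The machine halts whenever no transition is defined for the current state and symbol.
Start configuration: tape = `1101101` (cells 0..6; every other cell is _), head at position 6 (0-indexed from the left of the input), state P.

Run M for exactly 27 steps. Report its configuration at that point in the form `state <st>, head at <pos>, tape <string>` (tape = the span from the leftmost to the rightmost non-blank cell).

state Q, head at 1, tape 100_10110

state=P head=6 tape=__110110[1]   (P,1)→(R,0,←)
state=R head=5 tape=__11011[0]0   (R,0)→(R,0,←)
state=R head=4 tape=__1101[1]00   (R,1)→(P,0,→)
state=P head=5 tape=__11010[0]0   (P,0)→(R,1,←)
state=R head=4 tape=__1101[0]10   (R,0)→(R,0,←)
state=R head=3 tape=__110[1]010   (R,1)→(P,0,→)
state=P head=4 tape=__1100[0]10   (P,0)→(R,1,←)
state=R head=3 tape=__110[0]110   (R,0)→(R,0,←)
state=R head=2 tape=__11[0]0110   (R,0)→(R,0,←)
state=R head=1 tape=__1[1]00110   (R,1)→(P,0,→)
state=P head=2 tape=__10[0]0110   (P,0)→(R,1,←)
state=R head=1 tape=__1[0]10110   (R,0)→(R,0,←)
state=R head=0 tape=__[1]010110   (R,1)→(P,0,→)
state=P head=1 tape=__0[0]10110   (P,0)→(R,1,←)
state=R head=0 tape=__[0]110110   (R,0)→(R,0,←)
state=R head=-1 tape=_[_]0110110   (R,_)→(Q,1,→)
state=Q head=0 tape=_1[0]110110   (Q,0)→(Q,0,→)
state=Q head=1 tape=_10[1]10110   (Q,1)→(P,_,←)
state=P head=0 tape=_1[0]_10110   (P,0)→(R,1,←)
state=R head=-1 tape=_[1]1_10110   (R,1)→(P,0,→)
state=P head=0 tape=_0[1]_10110   (P,1)→(R,0,←)
state=R head=-1 tape=_[0]0_10110   (R,0)→(R,0,←)
state=R head=-2 tape=[_]00_10110   (R,_)→(Q,1,→)
state=Q head=-1 tape=1[0]0_10110   (Q,0)→(Q,0,→)
state=Q head=0 tape=10[0]_10110   (Q,0)→(Q,0,→)
state=Q head=1 tape=100[_]10110   (Q,_)→(Q,_,←)
state=Q head=0 tape=10[0]_10110   (Q,0)→(Q,0,→)
state=Q head=1 tape=100[_]10110
After 27 steps: state Q, head at 1, tape 100_10110.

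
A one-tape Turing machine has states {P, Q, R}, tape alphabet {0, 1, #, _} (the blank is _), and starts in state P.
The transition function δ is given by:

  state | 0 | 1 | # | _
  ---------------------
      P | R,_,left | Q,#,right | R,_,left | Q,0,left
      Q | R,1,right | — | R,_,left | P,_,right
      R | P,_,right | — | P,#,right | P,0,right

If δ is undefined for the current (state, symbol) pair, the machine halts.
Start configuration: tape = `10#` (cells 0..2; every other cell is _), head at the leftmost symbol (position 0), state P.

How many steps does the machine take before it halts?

state=P head=0 tape=[1]0#_   (P,1)→(Q,#,right)
state=Q head=1 tape=#[0]#_   (Q,0)→(R,1,right)
state=R head=2 tape=#1[#]_   (R,#)→(P,#,right)
state=P head=3 tape=#1#[_]   (P,_)→(Q,0,left)
state=Q head=2 tape=#1[#]0   (Q,#)→(R,_,left)
state=R head=1 tape=#[1]_0
M halts after 5 transitions.

5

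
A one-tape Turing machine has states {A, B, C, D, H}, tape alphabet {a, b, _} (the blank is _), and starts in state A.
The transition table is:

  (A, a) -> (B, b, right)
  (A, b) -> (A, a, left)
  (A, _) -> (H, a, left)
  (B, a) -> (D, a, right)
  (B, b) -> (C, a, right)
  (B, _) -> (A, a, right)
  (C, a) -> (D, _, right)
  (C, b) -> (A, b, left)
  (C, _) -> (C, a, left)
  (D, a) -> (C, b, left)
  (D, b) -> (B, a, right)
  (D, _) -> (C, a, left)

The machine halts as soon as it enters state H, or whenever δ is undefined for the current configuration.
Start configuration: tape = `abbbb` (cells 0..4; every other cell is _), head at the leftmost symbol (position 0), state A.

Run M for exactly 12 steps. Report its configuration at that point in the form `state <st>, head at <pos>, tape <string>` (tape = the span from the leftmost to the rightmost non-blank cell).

A | [a]bbbb_   read a → write b, move right, go to B
B | b[b]bbb_   read b → write a, move right, go to C
C | ba[b]bb_   read b → write b, move left, go to A
A | b[a]bbb_   read a → write b, move right, go to B
B | bb[b]bb_   read b → write a, move right, go to C
C | bba[b]b_   read b → write b, move left, go to A
A | bb[a]bb_   read a → write b, move right, go to B
B | bbb[b]b_   read b → write a, move right, go to C
C | bbba[b]_   read b → write b, move left, go to A
A | bbb[a]b_   read a → write b, move right, go to B
B | bbbb[b]_   read b → write a, move right, go to C
C | bbbba[_]   read _ → write a, move left, go to C
C | bbbb[a]a
After 12 steps: state C, head at 4, tape bbbbaa.

state C, head at 4, tape bbbbaa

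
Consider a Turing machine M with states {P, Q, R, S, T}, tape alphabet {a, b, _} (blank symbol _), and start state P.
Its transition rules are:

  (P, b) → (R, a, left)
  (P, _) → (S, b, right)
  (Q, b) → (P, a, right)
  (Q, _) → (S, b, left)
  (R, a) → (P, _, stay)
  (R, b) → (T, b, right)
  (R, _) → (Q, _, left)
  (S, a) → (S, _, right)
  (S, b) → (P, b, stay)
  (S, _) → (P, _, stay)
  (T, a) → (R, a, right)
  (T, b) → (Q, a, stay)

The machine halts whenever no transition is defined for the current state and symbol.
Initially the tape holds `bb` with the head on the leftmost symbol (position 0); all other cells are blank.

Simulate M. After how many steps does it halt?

P | ___[b]b   read b → write a, move left, go to R
R | __[_]ab   read _ → write _, move left, go to Q
Q | _[_]_ab   read _ → write b, move left, go to S
S | [_]b_ab   read _ → write _, move stay, go to P
P | [_]b_ab   read _ → write b, move right, go to S
S | b[b]_ab   read b → write b, move stay, go to P
P | b[b]_ab   read b → write a, move left, go to R
R | [b]a_ab   read b → write b, move right, go to T
T | b[a]_ab   read a → write a, move right, go to R
R | ba[_]ab   read _ → write _, move left, go to Q
Q | b[a]_ab
M halts after 10 transitions.

10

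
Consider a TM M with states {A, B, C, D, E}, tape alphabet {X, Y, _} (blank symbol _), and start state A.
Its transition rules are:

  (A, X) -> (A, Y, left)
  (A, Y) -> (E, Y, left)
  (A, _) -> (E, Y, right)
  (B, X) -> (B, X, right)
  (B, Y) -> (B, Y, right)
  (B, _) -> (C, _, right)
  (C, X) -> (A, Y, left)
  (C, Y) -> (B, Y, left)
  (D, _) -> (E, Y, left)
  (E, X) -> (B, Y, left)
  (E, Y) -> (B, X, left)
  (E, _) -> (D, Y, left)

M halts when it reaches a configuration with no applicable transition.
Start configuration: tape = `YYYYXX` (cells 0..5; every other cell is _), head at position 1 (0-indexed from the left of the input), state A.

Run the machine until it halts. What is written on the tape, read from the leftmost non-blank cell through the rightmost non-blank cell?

YXYYYXX

A | _Y[Y]YYXX__   read Y → write Y, move left, go to E
E | _[Y]YYYXX__   read Y → write X, move left, go to B
B | [_]XYYYXX__   read _ → write _, move right, go to C
C | _[X]YYYXX__   read X → write Y, move left, go to A
A | [_]YYYYXX__   read _ → write Y, move right, go to E
E | Y[Y]YYYXX__   read Y → write X, move left, go to B
B | [Y]XYYYXX__   read Y → write Y, move right, go to B
B | Y[X]YYYXX__   read X → write X, move right, go to B
B | YX[Y]YYXX__   read Y → write Y, move right, go to B
B | YXY[Y]YXX__   read Y → write Y, move right, go to B
B | YXYY[Y]XX__   read Y → write Y, move right, go to B
B | YXYYY[X]X__   read X → write X, move right, go to B
B | YXYYYX[X]__   read X → write X, move right, go to B
B | YXYYYXX[_]_   read _ → write _, move right, go to C
C | YXYYYXX_[_]
The non-blank tape span at halt is YXYYYXX.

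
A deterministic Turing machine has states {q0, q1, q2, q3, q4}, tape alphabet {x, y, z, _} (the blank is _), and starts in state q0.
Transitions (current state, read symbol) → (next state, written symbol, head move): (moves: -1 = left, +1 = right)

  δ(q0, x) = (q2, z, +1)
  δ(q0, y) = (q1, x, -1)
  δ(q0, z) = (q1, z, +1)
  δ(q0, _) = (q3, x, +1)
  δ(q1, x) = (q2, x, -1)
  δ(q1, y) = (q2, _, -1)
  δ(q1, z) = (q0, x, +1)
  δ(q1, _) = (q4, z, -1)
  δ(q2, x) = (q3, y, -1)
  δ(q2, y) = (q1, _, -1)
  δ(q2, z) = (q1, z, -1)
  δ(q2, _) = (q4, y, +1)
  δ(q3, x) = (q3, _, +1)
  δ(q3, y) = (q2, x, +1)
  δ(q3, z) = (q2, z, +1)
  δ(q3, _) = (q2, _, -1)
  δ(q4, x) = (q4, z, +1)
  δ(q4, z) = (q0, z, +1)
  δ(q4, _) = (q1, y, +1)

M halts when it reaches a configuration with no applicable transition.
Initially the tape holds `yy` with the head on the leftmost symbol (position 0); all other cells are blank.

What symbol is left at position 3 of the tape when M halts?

q0 | __[y]y___   read y → write x, move -1, go to q1
q1 | _[_]xy___   read _ → write z, move -1, go to q4
q4 | [_]zxy___   read _ → write y, move +1, go to q1
q1 | y[z]xy___   read z → write x, move +1, go to q0
q0 | yx[x]y___   read x → write z, move +1, go to q2
q2 | yxz[y]___   read y → write _, move -1, go to q1
q1 | yx[z]____   read z → write x, move +1, go to q0
q0 | yxx[_]___   read _ → write x, move +1, go to q3
q3 | yxxx[_]__   read _ → write _, move -1, go to q2
q2 | yxx[x]___   read x → write y, move -1, go to q3
q3 | yx[x]y___   read x → write _, move +1, go to q3
q3 | yx_[y]___   read y → write x, move +1, go to q2
q2 | yx_x[_]__   read _ → write y, move +1, go to q4
q4 | yx_xy[_]_   read _ → write y, move +1, go to q1
q1 | yx_xyy[_]   read _ → write z, move -1, go to q4
q4 | yx_xy[y]z
Cell 3 holds y when M halts.

y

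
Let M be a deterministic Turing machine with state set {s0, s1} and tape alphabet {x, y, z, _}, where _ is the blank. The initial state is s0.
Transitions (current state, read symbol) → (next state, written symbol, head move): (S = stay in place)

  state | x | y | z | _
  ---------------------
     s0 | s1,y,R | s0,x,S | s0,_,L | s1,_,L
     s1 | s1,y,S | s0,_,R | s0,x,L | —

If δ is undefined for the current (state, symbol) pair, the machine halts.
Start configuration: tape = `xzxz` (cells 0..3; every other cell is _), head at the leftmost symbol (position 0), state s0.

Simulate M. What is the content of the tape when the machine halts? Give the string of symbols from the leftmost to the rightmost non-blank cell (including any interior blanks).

state=s0 head=0 tape=[x]zxz_   (s0,x)→(s1,y,R)
state=s1 head=1 tape=y[z]xz_   (s1,z)→(s0,x,L)
state=s0 head=0 tape=[y]xxz_   (s0,y)→(s0,x,S)
state=s0 head=0 tape=[x]xxz_   (s0,x)→(s1,y,R)
state=s1 head=1 tape=y[x]xz_   (s1,x)→(s1,y,S)
state=s1 head=1 tape=y[y]xz_   (s1,y)→(s0,_,R)
state=s0 head=2 tape=y_[x]z_   (s0,x)→(s1,y,R)
state=s1 head=3 tape=y_y[z]_   (s1,z)→(s0,x,L)
state=s0 head=2 tape=y_[y]x_   (s0,y)→(s0,x,S)
state=s0 head=2 tape=y_[x]x_   (s0,x)→(s1,y,R)
state=s1 head=3 tape=y_y[x]_   (s1,x)→(s1,y,S)
state=s1 head=3 tape=y_y[y]_   (s1,y)→(s0,_,R)
state=s0 head=4 tape=y_y_[_]   (s0,_)→(s1,_,L)
state=s1 head=3 tape=y_y[_]_
The non-blank tape span at halt is y_y.

y_y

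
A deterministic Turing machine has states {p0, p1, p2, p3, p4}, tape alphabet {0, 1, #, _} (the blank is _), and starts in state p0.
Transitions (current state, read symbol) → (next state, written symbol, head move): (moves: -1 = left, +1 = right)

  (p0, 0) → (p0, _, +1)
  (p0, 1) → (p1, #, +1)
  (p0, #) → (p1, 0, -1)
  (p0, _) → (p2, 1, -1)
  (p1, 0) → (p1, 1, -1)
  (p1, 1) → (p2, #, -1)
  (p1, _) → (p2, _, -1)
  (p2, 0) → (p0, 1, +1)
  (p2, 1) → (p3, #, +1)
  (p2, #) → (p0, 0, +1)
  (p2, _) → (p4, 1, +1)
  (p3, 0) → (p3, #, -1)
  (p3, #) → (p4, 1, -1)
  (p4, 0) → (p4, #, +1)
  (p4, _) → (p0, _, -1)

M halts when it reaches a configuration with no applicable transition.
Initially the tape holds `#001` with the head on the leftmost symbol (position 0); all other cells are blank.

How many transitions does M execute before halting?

11

state=p0 head=0 tape=__[#]001   (p0,#)→(p1,0,-1)
state=p1 head=-1 tape=_[_]0001   (p1,_)→(p2,_,-1)
state=p2 head=-2 tape=[_]_0001   (p2,_)→(p4,1,+1)
state=p4 head=-1 tape=1[_]0001   (p4,_)→(p0,_,-1)
state=p0 head=-2 tape=[1]_0001   (p0,1)→(p1,#,+1)
state=p1 head=-1 tape=#[_]0001   (p1,_)→(p2,_,-1)
state=p2 head=-2 tape=[#]_0001   (p2,#)→(p0,0,+1)
state=p0 head=-1 tape=0[_]0001   (p0,_)→(p2,1,-1)
state=p2 head=-2 tape=[0]10001   (p2,0)→(p0,1,+1)
state=p0 head=-1 tape=1[1]0001   (p0,1)→(p1,#,+1)
state=p1 head=0 tape=1#[0]001   (p1,0)→(p1,1,-1)
state=p1 head=-1 tape=1[#]1001
M halts after 11 transitions.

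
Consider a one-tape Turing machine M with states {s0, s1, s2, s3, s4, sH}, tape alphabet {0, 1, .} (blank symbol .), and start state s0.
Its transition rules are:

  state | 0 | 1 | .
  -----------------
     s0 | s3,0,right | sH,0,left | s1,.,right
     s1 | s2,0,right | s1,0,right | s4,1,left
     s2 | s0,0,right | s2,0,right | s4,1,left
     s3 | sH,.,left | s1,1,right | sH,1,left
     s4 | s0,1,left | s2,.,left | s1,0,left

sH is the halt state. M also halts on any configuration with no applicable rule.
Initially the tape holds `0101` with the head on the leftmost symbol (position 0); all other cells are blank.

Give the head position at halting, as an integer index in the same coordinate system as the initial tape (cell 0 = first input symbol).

2

s0 | [0]101..   read 0 → write 0, move right, go to s3
s3 | 0[1]01..   read 1 → write 1, move right, go to s1
s1 | 01[0]1..   read 0 → write 0, move right, go to s2
s2 | 010[1]..   read 1 → write 0, move right, go to s2
s2 | 0100[.].   read . → write 1, move left, go to s4
s4 | 010[0]1.   read 0 → write 1, move left, go to s0
s0 | 01[0]11.   read 0 → write 0, move right, go to s3
s3 | 010[1]1.   read 1 → write 1, move right, go to s1
s1 | 0101[1].   read 1 → write 0, move right, go to s1
s1 | 01010[.]   read . → write 1, move left, go to s4
s4 | 0101[0]1   read 0 → write 1, move left, go to s0
s0 | 010[1]11   read 1 → write 0, move left, go to sH
sH | 01[0]011
At halt the head is at cell 2.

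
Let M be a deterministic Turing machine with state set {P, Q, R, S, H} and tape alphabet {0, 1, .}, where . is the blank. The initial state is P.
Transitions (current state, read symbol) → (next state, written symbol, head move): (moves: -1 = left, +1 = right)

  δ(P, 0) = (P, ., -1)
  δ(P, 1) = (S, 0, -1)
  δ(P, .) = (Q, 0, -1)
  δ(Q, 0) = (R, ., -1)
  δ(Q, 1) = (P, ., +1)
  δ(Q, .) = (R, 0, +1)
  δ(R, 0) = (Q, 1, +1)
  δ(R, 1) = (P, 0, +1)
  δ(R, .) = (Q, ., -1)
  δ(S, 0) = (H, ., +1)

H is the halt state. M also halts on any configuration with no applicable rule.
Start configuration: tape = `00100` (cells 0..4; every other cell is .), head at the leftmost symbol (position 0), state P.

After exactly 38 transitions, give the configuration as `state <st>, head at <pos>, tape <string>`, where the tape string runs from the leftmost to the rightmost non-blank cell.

state R, head at 6, tape 11101010

state=P head=0 tape=..[0]0100..   (P,0)→(P,.,-1)
state=P head=-1 tape=.[.].0100..   (P,.)→(Q,0,-1)
state=Q head=-2 tape=[.]0.0100..   (Q,.)→(R,0,+1)
state=R head=-1 tape=0[0].0100..   (R,0)→(Q,1,+1)
state=Q head=0 tape=01[.]0100..   (Q,.)→(R,0,+1)
state=R head=1 tape=010[0]100..   (R,0)→(Q,1,+1)
state=Q head=2 tape=0101[1]00..   (Q,1)→(P,.,+1)
state=P head=3 tape=0101.[0]0..   (P,0)→(P,.,-1)
state=P head=2 tape=0101[.].0..   (P,.)→(Q,0,-1)
state=Q head=1 tape=010[1]0.0..   (Q,1)→(P,.,+1)
state=P head=2 tape=010.[0].0..   (P,0)→(P,.,-1)
state=P head=1 tape=010[.]..0..   (P,.)→(Q,0,-1)
state=Q head=0 tape=01[0]0..0..   (Q,0)→(R,.,-1)
state=R head=-1 tape=0[1].0..0..   (R,1)→(P,0,+1)
state=P head=0 tape=00[.]0..0..   (P,.)→(Q,0,-1)
state=Q head=-1 tape=0[0]00..0..   (Q,0)→(R,.,-1)
state=R head=-2 tape=[0].00..0..   (R,0)→(Q,1,+1)
state=Q head=-1 tape=1[.]00..0..   (Q,.)→(R,0,+1)
state=R head=0 tape=10[0]0..0..   (R,0)→(Q,1,+1)
state=Q head=1 tape=101[0]..0..   (Q,0)→(R,.,-1)
state=R head=0 tape=10[1]...0..   (R,1)→(P,0,+1)
state=P head=1 tape=100[.]..0..   (P,.)→(Q,0,-1)
state=Q head=0 tape=10[0]0..0..   (Q,0)→(R,.,-1)
state=R head=-1 tape=1[0].0..0..   (R,0)→(Q,1,+1)
state=Q head=0 tape=11[.]0..0..   (Q,.)→(R,0,+1)
state=R head=1 tape=110[0]..0..   (R,0)→(Q,1,+1)
state=Q head=2 tape=1101[.].0..   (Q,.)→(R,0,+1)
state=R head=3 tape=11010[.]0..   (R,.)→(Q,.,-1)
state=Q head=2 tape=1101[0].0..   (Q,0)→(R,.,-1)
state=R head=1 tape=110[1]..0..   (R,1)→(P,0,+1)
state=P head=2 tape=1100[.].0..   (P,.)→(Q,0,-1)
state=Q head=1 tape=110[0]0.0..   (Q,0)→(R,.,-1)
state=R head=0 tape=11[0].0.0..   (R,0)→(Q,1,+1)
state=Q head=1 tape=111[.]0.0..   (Q,.)→(R,0,+1)
state=R head=2 tape=1110[0].0..   (R,0)→(Q,1,+1)
state=Q head=3 tape=11101[.]0..   (Q,.)→(R,0,+1)
state=R head=4 tape=111010[0]..   (R,0)→(Q,1,+1)
state=Q head=5 tape=1110101[.].   (Q,.)→(R,0,+1)
state=R head=6 tape=11101010[.]
After 38 steps: state R, head at 6, tape 11101010.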